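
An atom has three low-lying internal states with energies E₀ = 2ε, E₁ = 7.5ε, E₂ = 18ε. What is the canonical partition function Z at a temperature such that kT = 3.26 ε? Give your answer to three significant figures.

Eᵢ/kT = 0.61350, 2.3006, 5.5215.
Z = Σ e^(−Eᵢ/kT) = e^(−0.61350) + e^(−2.3006) + e^(−5.5215) = 0.54145 + 0.10020 + 0.0039998 = 0.64565.

Z = 0.646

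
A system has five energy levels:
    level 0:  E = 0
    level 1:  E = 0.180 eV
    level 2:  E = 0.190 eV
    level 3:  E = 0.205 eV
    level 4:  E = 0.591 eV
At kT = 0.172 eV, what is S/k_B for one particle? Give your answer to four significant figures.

Eᵢ/kT = 0, 1.04651, 1.10465, 1.19186, 3.43605.
Z = Σ e^(−Eᵢ/kT) = e^(−0) + e^(−1.04651) + e^(−1.10465) + e^(−1.19186) + e^(−3.43605) = 1.00000 + 0.351161 + 0.331327 + 0.303656 + 0.0321916 = 2.01834.
⟨E⟩ = Σ EᵢPᵢ = 0.102775 eV.
S/k_B = ln Z + ⟨E⟩/kT = ln(2.01834) + 0.102775/0.172 = 0.702275 + 0.597529 = 1.300.

1.300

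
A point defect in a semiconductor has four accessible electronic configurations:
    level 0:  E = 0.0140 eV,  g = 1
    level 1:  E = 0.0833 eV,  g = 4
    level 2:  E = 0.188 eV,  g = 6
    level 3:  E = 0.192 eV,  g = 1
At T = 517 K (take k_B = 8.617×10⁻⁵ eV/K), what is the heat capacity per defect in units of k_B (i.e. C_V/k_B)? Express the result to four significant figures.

1.229

k_BT = 8.617×10⁻⁵ × 517 K = 0.0445499 eV.
Eᵢ/kT = 0.314254, 1.86981, 4.21999, 4.30977.
Z = Σ gᵢe^(−Eᵢ/kT) = 1·e^(−0.314254) + 4·e^(−1.86981) + 6·e^(−4.21999) + 1·e^(−4.30977) = 0.730333 + 0.616612 + 0.0881927 + 0.0134366 = 1.44857.
⟨E⟩ = 0.0557436 eV, ⟨E²⟩ = 0.00554627 eV².
C_V/k_B = (⟨E²⟩ − ⟨E⟩²)/(kT)² = (0.00554627 − 0.00310735)/0.00198469 = 1.229.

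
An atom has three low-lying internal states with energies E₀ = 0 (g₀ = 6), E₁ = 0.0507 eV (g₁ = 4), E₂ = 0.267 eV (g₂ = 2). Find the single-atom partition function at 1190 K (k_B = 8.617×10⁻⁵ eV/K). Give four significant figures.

k_BT = 8.617×10⁻⁵ × 1190 K = 0.102542 eV.
Eᵢ/kT = 0, 0.494432, 2.60381.
Z = Σ gᵢe^(−Eᵢ/kT) = 6·e^(−0) + 4·e^(−0.494432) + 2·e^(−2.60381) = 6.00000 + 2.43967 + 0.147982 = 8.58765.

Z = 8.588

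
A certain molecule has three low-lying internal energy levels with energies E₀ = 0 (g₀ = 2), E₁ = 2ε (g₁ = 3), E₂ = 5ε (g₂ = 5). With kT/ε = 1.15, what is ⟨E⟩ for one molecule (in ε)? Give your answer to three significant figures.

0.531 ε

Eᵢ/kT = 0, 1.7391, 4.3478.
Z = Σ gᵢe^(−Eᵢ/kT) = 2·e^(−0) + 3·e^(−1.7391) + 5·e^(−4.3478) = 2.0000 + 0.52704 + 0.064676 = 2.5917.
⟨E⟩ = Σ Eᵢ gᵢe^(−Eᵢ/kT) / Z = (0·2.0000 + 2·0.52704 + 5·0.064676) / 2.5917 = 0.531 ε.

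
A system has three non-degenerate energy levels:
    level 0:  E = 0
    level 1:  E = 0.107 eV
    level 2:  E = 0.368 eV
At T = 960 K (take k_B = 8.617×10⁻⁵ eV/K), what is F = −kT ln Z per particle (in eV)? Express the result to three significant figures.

k_BT = 8.617×10⁻⁵ × 960 K = 0.082723 eV.
Eᵢ/kT = 0, 1.2935, 4.4486.
Z = Σ e^(−Eᵢ/kT) = e^(−0) + e^(−1.2935) + e^(−4.4486) = 1.0000 + 0.27431 + 0.011695 = 1.2860.
F = −kT ln Z = −0.082723 × ln(1.2860) = −0.082723 × 0.25154 = -0.0208 eV.

-0.0208 eV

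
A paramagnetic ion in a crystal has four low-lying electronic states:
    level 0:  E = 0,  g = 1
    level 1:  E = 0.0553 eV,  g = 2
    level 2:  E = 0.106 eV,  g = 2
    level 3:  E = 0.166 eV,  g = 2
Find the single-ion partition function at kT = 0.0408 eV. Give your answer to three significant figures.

Z = 1.70

Eᵢ/kT = 0, 1.3554, 2.5980, 4.0686.
Z = Σ gᵢe^(−Eᵢ/kT) = 1·e^(−0) + 2·e^(−1.3554) + 2·e^(−2.5980) + 2·e^(−4.0686) = 1.0000 + 0.51569 + 0.14884 + 0.034203 = 1.6987.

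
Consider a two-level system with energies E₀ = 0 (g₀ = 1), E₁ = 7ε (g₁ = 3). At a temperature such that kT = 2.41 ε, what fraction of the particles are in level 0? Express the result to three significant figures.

0.859

Eᵢ/kT = 0, 2.9046.
Z = Σ gᵢe^(−Eᵢ/kT) = 1·e^(−0) + 3·e^(−2.9046) = 1.0000 + 0.16431 = 1.1643.
P₀ = g₀ e^(−E₀/kT) / Z = 1.0000/1.1643 = 0.859.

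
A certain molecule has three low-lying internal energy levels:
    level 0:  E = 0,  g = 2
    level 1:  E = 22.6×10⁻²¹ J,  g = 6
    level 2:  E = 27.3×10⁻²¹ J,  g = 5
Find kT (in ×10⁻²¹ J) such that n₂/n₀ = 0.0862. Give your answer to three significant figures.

8.11 ×10⁻²¹ J

n₂/n₀ = (g₂/g₀) exp[−(E₂−E₀)/kT] = 0.0862.
⇒ (E₂−E₀)/kT = ln((5/2)/0.0862) = ln(29.002) = 3.3674.
kT = 27.3 ×10⁻²¹ J / 3.3674 = 8.11 ×10⁻²¹ J.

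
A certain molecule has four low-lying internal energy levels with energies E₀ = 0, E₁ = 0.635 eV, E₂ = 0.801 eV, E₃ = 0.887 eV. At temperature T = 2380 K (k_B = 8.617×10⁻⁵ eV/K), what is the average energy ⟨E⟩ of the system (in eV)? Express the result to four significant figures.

k_BT = 8.617×10⁻⁵ × 2380 K = 0.205085 eV.
Eᵢ/kT = 0, 3.09628, 3.90570, 4.32504.
Z = Σ e^(−Eᵢ/kT) = e^(−0) + e^(−3.09628) + e^(−3.90570) + e^(−4.32504) = 1.00000 + 0.0452171 + 0.0201269 + 0.0132330 = 1.07858.
⟨E⟩ = Σ Eᵢ e^(−Eᵢ/kT) / Z = (0·1.00000 + 0.635·0.0452171 + 0.801·0.0201269 + 0.887·0.0132330) / 1.07858 = 0.05245 eV.

0.05245 eV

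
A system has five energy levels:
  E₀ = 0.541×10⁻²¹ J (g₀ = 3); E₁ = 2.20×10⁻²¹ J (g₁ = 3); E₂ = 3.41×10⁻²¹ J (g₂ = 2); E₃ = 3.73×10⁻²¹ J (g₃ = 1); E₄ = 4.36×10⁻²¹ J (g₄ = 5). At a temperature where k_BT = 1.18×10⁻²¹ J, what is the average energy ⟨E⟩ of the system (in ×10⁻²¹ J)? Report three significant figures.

1.19 ×10⁻²¹ J

Eᵢ/kT = 0.45847, 1.8644, 2.8898, 3.1610, 3.6949.
Z = Σ gᵢe^(−Eᵢ/kT) = 3·e^(−0.45847) + 3·e^(−1.8644) + 2·e^(−2.8898) + 1·e^(−3.1610) + 5·e^(−3.6949) = 1.8968 + 0.46497 + 0.11117 + 0.042383 + 0.12425 = 2.6396.
⟨E⟩ = Σ Eᵢ gᵢe^(−Eᵢ/kT) / Z = (0.541·1.8968 + 2.20·0.46497 + 3.41·0.11117 + 3.73·0.042383 + 4.36·0.12425) / 2.6396 = 1.19 ×10⁻²¹ J.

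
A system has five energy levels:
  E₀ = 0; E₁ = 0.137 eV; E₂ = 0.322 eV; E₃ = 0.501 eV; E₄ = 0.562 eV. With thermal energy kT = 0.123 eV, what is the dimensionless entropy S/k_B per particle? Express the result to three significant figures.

0.828

Eᵢ/kT = 0, 1.1138, 2.6179, 4.0732, 4.5691.
Z = Σ e^(−Eᵢ/kT) = e^(−0) + e^(−1.1138) + e^(−2.6179) + e^(−4.0732) + e^(−4.5691) = 1.0000 + 0.32831 + 0.072956 + 0.017023 + 0.010367 = 1.4287.
⟨E⟩ = Σ EᵢPᵢ = 0.057972 eV.
S/k_B = ln Z + ⟨E⟩/kT = ln(1.4287) + 0.057972/0.123 = 0.35676 + 0.47132 = 0.828.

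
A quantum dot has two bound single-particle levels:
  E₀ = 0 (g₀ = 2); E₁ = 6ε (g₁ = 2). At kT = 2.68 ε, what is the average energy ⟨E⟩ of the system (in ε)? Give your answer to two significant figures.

0.58 ε

Eᵢ/kT = 0, 2.239.
Z = Σ gᵢe^(−Eᵢ/kT) = 2·e^(−0) + 2·e^(−2.239) = 2.000 + 0.2131 = 2.213.
⟨E⟩ = Σ Eᵢ gᵢe^(−Eᵢ/kT) / Z = (0·2.000 + 6·0.2131) / 2.213 = 0.58 ε.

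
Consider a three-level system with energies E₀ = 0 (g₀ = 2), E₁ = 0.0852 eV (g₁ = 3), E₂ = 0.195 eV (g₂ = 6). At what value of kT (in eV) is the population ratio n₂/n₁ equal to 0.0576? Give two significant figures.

n₂/n₁ = (g₂/g₁) exp[−(E₂−E₁)/kT] = 0.0576.
⇒ (E₂−E₁)/kT = ln((6/3)/0.0576) = ln(34.72) = 3.547.
kT = 0.1098 eV / 3.547 = 0.031 eV.

0.031 eV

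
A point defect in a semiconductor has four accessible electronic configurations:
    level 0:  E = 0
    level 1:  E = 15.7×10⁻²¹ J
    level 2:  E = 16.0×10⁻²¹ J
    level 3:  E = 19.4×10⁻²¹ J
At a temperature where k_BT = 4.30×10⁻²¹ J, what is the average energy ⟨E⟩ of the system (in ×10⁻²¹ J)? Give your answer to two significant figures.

Eᵢ/kT = 0, 3.651, 3.721, 4.512.
Z = Σ e^(−Eᵢ/kT) = e^(−0) + e^(−3.651) + e^(−3.721) + e^(−4.512) = 1.000 + 0.02597 + 0.02421 + 0.01098 = 1.061.
⟨E⟩ = Σ Eᵢ e^(−Eᵢ/kT) / Z = (0·1.000 + 15.7·0.02597 + 16.0·0.02421 + 19.4·0.01098) / 1.061 = 0.95 ×10⁻²¹ J.

0.95 ×10⁻²¹ J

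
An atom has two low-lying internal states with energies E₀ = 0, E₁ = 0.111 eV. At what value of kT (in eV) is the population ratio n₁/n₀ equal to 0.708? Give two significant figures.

0.32 eV

n₁/n₀ = exp[−(E₁−E₀)/kT] = 0.708.
⇒ (E₁−E₀)/kT = ln(1/0.708) = ln(1.412) = 0.3450.
kT = 0.111 eV / 0.3450 = 0.32 eV.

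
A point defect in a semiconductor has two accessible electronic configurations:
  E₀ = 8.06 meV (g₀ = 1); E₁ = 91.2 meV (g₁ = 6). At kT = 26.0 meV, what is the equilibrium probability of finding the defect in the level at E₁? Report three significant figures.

0.197

Eᵢ/kT = 0.31000, 3.5077.
Z = Σ gᵢe^(−Eᵢ/kT) = 1·e^(−0.31000) + 6·e^(−3.5077) = 0.73345 + 0.17979 = 0.91324.
P₁ = g₁ e^(−E₁/kT) / Z = 0.17979/0.91324 = 0.197.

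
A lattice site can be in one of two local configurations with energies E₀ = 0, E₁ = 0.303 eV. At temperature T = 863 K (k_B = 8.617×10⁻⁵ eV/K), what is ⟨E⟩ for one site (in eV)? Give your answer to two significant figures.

0.0051 eV

k_BT = 8.617×10⁻⁵ × 863 K = 0.07436 eV.
Eᵢ/kT = 0, 4.075.
Z = Σ e^(−Eᵢ/kT) = e^(−0) + e^(−4.075) = 1.000 + 0.01699 = 1.017.
⟨E⟩ = Σ Eᵢ e^(−Eᵢ/kT) / Z = (0·1.000 + 0.303·0.01699) / 1.017 = 0.0051 eV.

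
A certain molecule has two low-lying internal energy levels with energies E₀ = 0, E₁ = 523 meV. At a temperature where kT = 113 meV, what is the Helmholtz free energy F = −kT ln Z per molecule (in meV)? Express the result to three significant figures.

Eᵢ/kT = 0, 4.6283.
Z = Σ e^(−Eᵢ/kT) = e^(−0) + e^(−4.6283) = 1.0000 + 0.0097714 = 1.0098.
F = −kT ln Z = −113 × ln(1.0098) = −113 × 0.0097523 = -1.10 meV.

-1.10 meV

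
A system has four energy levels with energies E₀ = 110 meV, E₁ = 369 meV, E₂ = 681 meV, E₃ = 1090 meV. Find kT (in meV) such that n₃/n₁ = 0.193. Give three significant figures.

438 meV

n₃/n₁ = exp[−(E₃−E₁)/kT] = 0.193.
⇒ (E₃−E₁)/kT = ln(1/0.193) = ln(5.1813) = 1.6451.
kT = 721 meV / 1.6451 = 438 meV.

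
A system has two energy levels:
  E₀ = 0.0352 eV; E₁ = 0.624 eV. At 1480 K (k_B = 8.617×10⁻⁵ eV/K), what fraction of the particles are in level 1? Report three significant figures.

0.00979

k_BT = 8.617×10⁻⁵ × 1480 K = 0.12753 eV.
Eᵢ/kT = 0.27601, 4.8930.
Z = Σ e^(−Eᵢ/kT) = e^(−0.27601) + e^(−4.8930) = 0.75881 + 0.0074989 = 0.76631.
P₁ = e^(−E₁/kT) / Z = 0.0074989/0.76631 = 0.00979.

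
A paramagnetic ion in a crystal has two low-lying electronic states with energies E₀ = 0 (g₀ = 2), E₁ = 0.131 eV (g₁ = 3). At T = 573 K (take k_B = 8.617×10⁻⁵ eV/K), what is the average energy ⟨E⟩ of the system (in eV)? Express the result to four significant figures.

0.01252 eV

k_BT = 8.617×10⁻⁵ × 573 K = 0.0493754 eV.
Eᵢ/kT = 0, 2.65314.
Z = Σ gᵢe^(−Eᵢ/kT) = 2·e^(−0) + 3·e^(−2.65314) = 2.00000 + 0.211289 = 2.21129.
⟨E⟩ = Σ Eᵢ gᵢe^(−Eᵢ/kT) / Z = (0·2.00000 + 0.131·0.211289) / 2.21129 = 0.01252 eV.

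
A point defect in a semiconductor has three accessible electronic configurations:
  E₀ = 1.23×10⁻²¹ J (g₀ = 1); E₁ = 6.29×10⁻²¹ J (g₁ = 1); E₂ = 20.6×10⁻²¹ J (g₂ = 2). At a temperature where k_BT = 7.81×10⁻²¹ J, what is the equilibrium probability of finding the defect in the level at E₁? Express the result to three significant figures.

0.309

Eᵢ/kT = 0.15749, 0.80538, 2.6376.
Z = Σ gᵢe^(−Eᵢ/kT) = 1·e^(−0.15749) + 1·e^(−0.80538) + 2·e^(−2.6376) = 0.85429 + 0.44692 + 0.14307 = 1.4443.
P₁ = g₁ e^(−E₁/kT) / Z = 0.44692/1.4443 = 0.309.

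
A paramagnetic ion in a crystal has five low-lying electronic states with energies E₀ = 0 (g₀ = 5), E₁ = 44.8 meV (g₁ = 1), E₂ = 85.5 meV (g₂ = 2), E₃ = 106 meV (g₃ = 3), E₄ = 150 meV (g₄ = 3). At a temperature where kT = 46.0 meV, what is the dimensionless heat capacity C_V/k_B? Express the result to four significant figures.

Eᵢ/kT = 0, 0.973913, 1.85870, 2.30435, 3.26087.
Z = Σ gᵢe^(−Eᵢ/kT) = 5·e^(−0) + 1·e^(−0.973913) + 2·e^(−1.85870) + 3·e^(−2.30435) + 3·e^(−3.26087) = 5.00000 + 0.377603 + 0.311750 + 0.299471 + 0.115065 = 6.10389.
⟨E⟩ = 15.1665 meV, ⟨E²⟩ = 1472.94 meV².
C_V/k_B = (⟨E²⟩ − ⟨E⟩²)/(kT)² = (1472.94 − 230.023)/2116.00 = 0.5874.

0.5874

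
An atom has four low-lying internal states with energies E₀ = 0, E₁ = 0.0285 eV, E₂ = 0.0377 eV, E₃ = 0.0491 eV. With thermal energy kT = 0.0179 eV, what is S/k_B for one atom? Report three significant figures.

Eᵢ/kT = 0, 1.5922, 2.1061, 2.7430.
Z = Σ e^(−Eᵢ/kT) = e^(−0) + e^(−1.5922) + e^(−2.1061) + e^(−2.7430) = 1.0000 + 0.20348 + 0.12171 + 0.064377 = 1.3896.
⟨E⟩ = Σ EᵢPᵢ = 0.0097500 eV.
S/k_B = ln Z + ⟨E⟩/kT = ln(1.3896) + 0.0097500/0.0179 = 0.32902 + 0.54469 = 0.874.

0.874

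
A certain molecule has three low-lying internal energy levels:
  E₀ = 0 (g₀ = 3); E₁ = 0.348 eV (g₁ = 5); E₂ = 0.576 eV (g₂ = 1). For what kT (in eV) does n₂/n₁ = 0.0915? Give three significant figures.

n₂/n₁ = (g₂/g₁) exp[−(E₂−E₁)/kT] = 0.0915.
⇒ (E₂−E₁)/kT = ln((1/5)/0.0915) = ln(2.1858) = 0.78198.
kT = 0.228 eV / 0.78198 = 0.292 eV.

0.292 eV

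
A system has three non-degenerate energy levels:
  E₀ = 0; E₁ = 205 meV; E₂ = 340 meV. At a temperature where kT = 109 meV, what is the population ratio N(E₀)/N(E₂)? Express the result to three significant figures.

n₀/n₂ = exp[−(E₀−E₂)/kT] = exp(−(-340 meV)/(109 meV)) = exp(3.1193) = 22.6.

22.6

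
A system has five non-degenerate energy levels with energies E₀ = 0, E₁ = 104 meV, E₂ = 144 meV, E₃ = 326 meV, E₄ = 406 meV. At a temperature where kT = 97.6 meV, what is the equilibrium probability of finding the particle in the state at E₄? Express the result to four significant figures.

0.009611

Eᵢ/kT = 0, 1.06557, 1.47541, 3.34016, 4.15984.
Z = Σ e^(−Eᵢ/kT) = e^(−0) + e^(−1.06557) + e^(−1.47541) + e^(−3.34016) + e^(−4.15984) = 1.00000 + 0.344531 + 0.228685 + 0.0354313 + 0.0156101 = 1.62426.
P₄ = e^(−E₄/kT) / Z = 0.0156101/1.62426 = 0.009611.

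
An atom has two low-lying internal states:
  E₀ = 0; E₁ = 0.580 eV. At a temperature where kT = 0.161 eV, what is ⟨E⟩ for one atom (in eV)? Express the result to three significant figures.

Eᵢ/kT = 0, 3.6025.
Z = Σ e^(−Eᵢ/kT) = e^(−0) + e^(−3.6025) = 1.0000 + 0.027255 = 1.0273.
⟨E⟩ = Σ Eᵢ e^(−Eᵢ/kT) / Z = (0·1.0000 + 0.580·0.027255) / 1.0273 = 0.0154 eV.

0.0154 eV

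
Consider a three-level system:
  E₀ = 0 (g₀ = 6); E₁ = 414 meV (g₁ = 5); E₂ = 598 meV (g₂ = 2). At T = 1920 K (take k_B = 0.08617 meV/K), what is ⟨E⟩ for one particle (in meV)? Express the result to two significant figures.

31 meV

k_BT = 0.08617 × 1920 K = 165.4 meV.
Eᵢ/kT = 0, 2.503, 3.615.
Z = Σ gᵢe^(−Eᵢ/kT) = 6·e^(−0) + 5·e^(−2.503) + 2·e^(−3.615) = 6.000 + 0.4092 + 0.05383 = 6.463.
⟨E⟩ = Σ Eᵢ gᵢe^(−Eᵢ/kT) / Z = (0·6.000 + 414·0.4092 + 598·0.05383) / 6.463 = 31 meV.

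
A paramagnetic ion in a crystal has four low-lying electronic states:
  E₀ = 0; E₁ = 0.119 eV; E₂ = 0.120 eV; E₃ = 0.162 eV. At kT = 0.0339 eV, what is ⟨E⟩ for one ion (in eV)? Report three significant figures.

Eᵢ/kT = 0, 3.5103, 3.5398, 4.7788.
Z = Σ e^(−Eᵢ/kT) = e^(−0) + e^(−3.5103) + e^(−3.5398) + e^(−4.7788) = 1.0000 + 0.029888 + 0.029019 + 0.0084061 = 1.0673.
⟨E⟩ = Σ Eᵢ e^(−Eᵢ/kT) / Z = (0·1.0000 + 0.119·0.029888 + 0.120·0.029019 + 0.162·0.0084061) / 1.0673 = 0.00787 eV.

0.00787 eV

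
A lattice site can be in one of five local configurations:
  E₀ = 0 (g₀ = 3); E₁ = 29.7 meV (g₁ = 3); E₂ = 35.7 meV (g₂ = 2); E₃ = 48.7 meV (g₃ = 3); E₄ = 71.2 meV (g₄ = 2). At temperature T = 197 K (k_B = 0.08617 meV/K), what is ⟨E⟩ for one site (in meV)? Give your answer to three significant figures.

k_BT = 0.08617 × 197 K = 16.975 meV.
Eᵢ/kT = 0, 1.7496, 2.1031, 2.8689, 4.1944.
Z = Σ gᵢe^(−Eᵢ/kT) = 3·e^(−0) + 3·e^(−1.7496) + 2·e^(−2.1031) + 3·e^(−2.8689) + 2·e^(−4.1944) = 3.0000 + 0.52153 + 0.24415 + 0.17028 + 0.030160 = 3.9661.
⟨E⟩ = Σ Eᵢ gᵢe^(−Eᵢ/kT) / Z = (0·3.0000 + 29.7·0.52153 + 35.7·0.24415 + 48.7·0.17028 + 71.2·0.030160) / 3.9661 = 8.74 meV.

8.74 meV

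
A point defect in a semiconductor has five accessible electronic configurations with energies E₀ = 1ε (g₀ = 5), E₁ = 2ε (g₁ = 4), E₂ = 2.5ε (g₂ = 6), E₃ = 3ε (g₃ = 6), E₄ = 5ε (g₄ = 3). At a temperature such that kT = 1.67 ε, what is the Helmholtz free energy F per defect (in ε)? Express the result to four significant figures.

Eᵢ/kT = 0.598802, 1.19760, 1.49701, 1.79641, 2.99401.
Z = Σ gᵢe^(−Eᵢ/kT) = 5·e^(−0.598802) + 4·e^(−1.19760) + 6·e^(−1.49701) + 6·e^(−1.79641) + 3·e^(−2.99401) = 2.74735 + 1.20767 + 1.34279 + 0.995360 + 0.150259 = 6.44343.
F = −kT ln Z = −1.67 × ln(6.44343) = −1.67 × 1.86306 = -3.111 ε.

-3.111 ε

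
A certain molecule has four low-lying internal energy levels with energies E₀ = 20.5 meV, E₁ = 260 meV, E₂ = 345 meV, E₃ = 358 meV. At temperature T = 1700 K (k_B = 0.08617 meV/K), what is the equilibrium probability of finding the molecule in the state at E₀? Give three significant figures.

0.712

k_BT = 0.08617 × 1700 K = 146.49 meV.
Eᵢ/kT = 0.13994, 1.7749, 2.3551, 2.4439.
Z = Σ e^(−Eᵢ/kT) = e^(−0.13994) + e^(−1.7749) + e^(−2.3551) + e^(−2.4439) = 0.86941 + 0.16950 + 0.094884 + 0.086822 = 1.2206.
P₀ = e^(−E₀/kT) / Z = 0.86941/1.2206 = 0.712.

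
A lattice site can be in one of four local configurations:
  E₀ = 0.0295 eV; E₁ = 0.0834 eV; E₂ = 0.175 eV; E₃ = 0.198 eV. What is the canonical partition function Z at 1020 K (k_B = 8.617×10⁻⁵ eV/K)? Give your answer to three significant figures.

k_BT = 8.617×10⁻⁵ × 1020 K = 0.087893 eV.
Eᵢ/kT = 0.33564, 0.94888, 1.9911, 2.2527.
Z = Σ e^(−Eᵢ/kT) = e^(−0.33564) + e^(−0.94888) + e^(−1.9911) + e^(−2.2527) = 0.71488 + 0.38717 + 0.13655 + 0.10512 = 1.3437.

Z = 1.34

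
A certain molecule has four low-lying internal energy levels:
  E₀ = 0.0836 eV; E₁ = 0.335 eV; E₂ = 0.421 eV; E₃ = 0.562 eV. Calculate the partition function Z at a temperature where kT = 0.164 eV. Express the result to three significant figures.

Z = 0.840

Eᵢ/kT = 0.50976, 2.0427, 2.5671, 3.4268.
Z = Σ e^(−Eᵢ/kT) = e^(−0.50976) + e^(−2.0427) + e^(−2.5671) + e^(−3.4268) = 0.60064 + 0.12968 + 0.076758 + 0.032491 = 0.83957.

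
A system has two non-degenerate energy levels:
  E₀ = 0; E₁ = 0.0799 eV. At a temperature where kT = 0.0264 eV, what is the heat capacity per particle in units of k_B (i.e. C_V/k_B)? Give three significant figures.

Eᵢ/kT = 0, 3.0265.
Z = Σ e^(−Eᵢ/kT) = e^(−0) + e^(−3.0265) = 1.0000 + 0.048485 = 1.0485.
⟨E⟩ = 0.0036948 eV, ⟨E²⟩ = 0.00029521 eV².
C_V/k_B = (⟨E²⟩ − ⟨E⟩²)/(kT)² = (0.00029521 − 0.000013652)/0.00069696 = 0.404.

0.404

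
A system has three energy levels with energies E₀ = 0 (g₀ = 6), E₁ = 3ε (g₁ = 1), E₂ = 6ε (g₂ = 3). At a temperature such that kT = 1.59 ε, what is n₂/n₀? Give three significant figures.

n₂/n₀ = (g₂/g₀) exp[−(E₂−E₀)/kT] = (3/6) × exp(−(6ε)/(1.59ε)) = (3/6) × exp(-3.7736) = 0.0115.

0.0115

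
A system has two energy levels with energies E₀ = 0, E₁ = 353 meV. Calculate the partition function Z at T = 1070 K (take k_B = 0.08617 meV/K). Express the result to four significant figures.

Z = 1.022

k_BT = 0.08617 × 1070 K = 92.2019 meV.
Eᵢ/kT = 0, 3.82855.
Z = Σ e^(−Eᵢ/kT) = e^(−0) + e^(−3.82855) = 1.00000 + 0.0217411 = 1.02174.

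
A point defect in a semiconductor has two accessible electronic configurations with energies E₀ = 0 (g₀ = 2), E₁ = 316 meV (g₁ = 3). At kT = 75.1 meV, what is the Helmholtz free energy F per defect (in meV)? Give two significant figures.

-54 meV

Eᵢ/kT = 0, 4.208.
Z = Σ gᵢe^(−Eᵢ/kT) = 2·e^(−0) + 3·e^(−4.208) = 2.000 + 0.04463 = 2.045.
F = −kT ln Z = −75.1 × ln(2.045) = −75.1 × 0.7154 = -54 meV.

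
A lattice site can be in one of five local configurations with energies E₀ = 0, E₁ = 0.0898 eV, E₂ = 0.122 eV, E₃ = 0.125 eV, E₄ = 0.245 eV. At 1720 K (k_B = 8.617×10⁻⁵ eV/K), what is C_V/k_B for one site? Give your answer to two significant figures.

k_BT = 8.617×10⁻⁵ × 1720 K = 0.1482 eV.
Eᵢ/kT = 0, 0.6059, 0.8232, 0.8435, 1.653.
Z = Σ e^(−Eᵢ/kT) = e^(−0) + e^(−0.6059) + e^(−0.8232) + e^(−0.8435) + e^(−1.653) = 1.000 + 0.5456 + 0.4390 + 0.4302 + 0.1915 = 2.606.
⟨E⟩ = 0.07799 eV, ⟨E²⟩ = 0.01119 eV².
C_V/k_B = (⟨E²⟩ − ⟨E⟩²)/(kT)² = (0.01119 − 0.006082)/0.02196 = 0.23.

0.23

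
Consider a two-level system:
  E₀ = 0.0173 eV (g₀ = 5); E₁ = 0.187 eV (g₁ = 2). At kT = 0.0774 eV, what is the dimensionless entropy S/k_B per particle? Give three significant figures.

Eᵢ/kT = 0.22351, 2.4160.
Z = Σ gᵢe^(−Eᵢ/kT) = 5·e^(−0.22351) + 2·e^(−2.4160) = 3.9985 + 0.17856 = 4.1771.
⟨E⟩ = Σ EᵢPᵢ = 0.024554 eV.
S/k_B = ln Z + ⟨E⟩/kT = ln(4.1771) + 0.024554/0.0774 = 1.4296 + 0.31724 = 1.75.

1.75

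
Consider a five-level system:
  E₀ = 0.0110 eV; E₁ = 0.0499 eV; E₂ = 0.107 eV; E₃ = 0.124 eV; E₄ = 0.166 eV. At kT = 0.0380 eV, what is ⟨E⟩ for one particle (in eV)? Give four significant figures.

0.03094 eV

Eᵢ/kT = 0.289474, 1.31316, 2.81579, 3.26316, 4.36842.
Z = Σ e^(−Eᵢ/kT) = e^(−0.289474) + e^(−1.31316) + e^(−2.81579) + e^(−3.26316) + e^(−4.36842) = 0.748657 + 0.268969 + 0.0598574 + 0.0382673 + 0.0126712 = 1.12842.
⟨E⟩ = Σ Eᵢ e^(−Eᵢ/kT) / Z = (0.0110·0.748657 + 0.0499·0.268969 + 0.107·0.0598574 + 0.124·0.0382673 + 0.166·0.0126712) / 1.12842 = 0.03094 eV.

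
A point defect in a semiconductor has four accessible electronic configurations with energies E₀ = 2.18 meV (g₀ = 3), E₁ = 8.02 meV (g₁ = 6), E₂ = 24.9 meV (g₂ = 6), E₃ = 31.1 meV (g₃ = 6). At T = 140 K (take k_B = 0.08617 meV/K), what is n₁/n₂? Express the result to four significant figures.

4.052

k_BT = 0.08617 × 140 K = 12.0638 meV.
n₁/n₂ = (g₁/g₂) exp[−(E₁−E₂)/kT] = (6/6) × exp(−(-16.88 meV)/(12.0638 meV)) = (6/6) × exp(1.39923) = 4.052.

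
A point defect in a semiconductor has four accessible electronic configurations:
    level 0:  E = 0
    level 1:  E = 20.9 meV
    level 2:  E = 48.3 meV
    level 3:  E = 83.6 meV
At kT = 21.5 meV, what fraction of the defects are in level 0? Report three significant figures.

Eᵢ/kT = 0, 0.97209, 2.2465, 3.8884.
Z = Σ e^(−Eᵢ/kT) = e^(−0) + e^(−0.97209) + e^(−2.2465) + e^(−3.8884) = 1.0000 + 0.37829 + 0.10577 + 0.020478 = 1.5045.
P₀ = e^(−E₀/kT) / Z = 1.0000/1.5045 = 0.665.

0.665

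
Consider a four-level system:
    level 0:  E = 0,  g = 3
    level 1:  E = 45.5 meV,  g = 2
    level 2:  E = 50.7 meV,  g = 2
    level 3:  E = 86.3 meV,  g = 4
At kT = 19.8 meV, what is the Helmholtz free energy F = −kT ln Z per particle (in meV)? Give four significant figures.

-24.27 meV

Eᵢ/kT = 0, 2.29798, 2.56061, 4.35859.
Z = Σ gᵢe^(−Eᵢ/kT) = 3·e^(−0) + 2·e^(−2.29798) + 2·e^(−2.56061) + 4·e^(−4.35859) = 3.00000 + 0.200923 + 0.154515 + 0.0511857 = 3.40662.
F = −kT ln Z = −19.8 × ln(3.40662) = −19.8 × 1.22572 = -24.27 meV.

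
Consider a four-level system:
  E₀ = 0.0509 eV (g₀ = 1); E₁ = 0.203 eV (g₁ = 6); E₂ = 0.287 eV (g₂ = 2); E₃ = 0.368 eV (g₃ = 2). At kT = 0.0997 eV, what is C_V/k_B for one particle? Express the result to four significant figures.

0.8156

Eᵢ/kT = 0.510532, 2.03611, 2.87864, 3.69107.
Z = Σ gᵢe^(−Eᵢ/kT) = 1·e^(−0.510532) + 6·e^(−2.03611) + 2·e^(−2.87864) + 2·e^(−3.69107) = 0.600176 + 0.783213 + 0.112422 + 0.0498906 = 1.54570.
⟨E⟩ = 0.155377 eV, ⟨E²⟩ = 0.0322487 eV².
C_V/k_B = (⟨E²⟩ − ⟨E⟩²)/(kT)² = (0.0322487 − 0.0241420)/0.00994009 = 0.8156.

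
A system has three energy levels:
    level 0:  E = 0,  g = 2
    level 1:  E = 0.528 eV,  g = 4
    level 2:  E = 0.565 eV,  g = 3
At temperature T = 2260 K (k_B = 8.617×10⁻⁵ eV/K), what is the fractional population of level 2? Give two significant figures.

0.068

k_BT = 8.617×10⁻⁵ × 2260 K = 0.1947 eV.
Eᵢ/kT = 0, 2.712, 2.902.
Z = Σ gᵢe^(−Eᵢ/kT) = 2·e^(−0) + 4·e^(−2.712) + 3·e^(−2.902) = 2.000 + 0.2656 + 0.1647 = 2.430.
P₂ = g₂ e^(−E₂/kT) / Z = 0.1647/2.430 = 0.068.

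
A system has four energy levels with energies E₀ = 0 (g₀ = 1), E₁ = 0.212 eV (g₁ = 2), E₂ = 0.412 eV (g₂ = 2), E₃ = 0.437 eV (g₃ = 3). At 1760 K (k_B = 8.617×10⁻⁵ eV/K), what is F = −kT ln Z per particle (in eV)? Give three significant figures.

-0.0887 eV

k_BT = 8.617×10⁻⁵ × 1760 K = 0.15166 eV.
Eᵢ/kT = 0, 1.3979, 2.7166, 2.8814.
Z = Σ gᵢe^(−Eᵢ/kT) = 1·e^(−0) + 2·e^(−1.3979) + 2·e^(−2.7166) + 3·e^(−2.8814) = 1.0000 + 0.49423 + 0.13220 + 0.16817 = 1.7946.
F = −kT ln Z = −0.15166 × ln(1.7946) = −0.15166 × 0.58478 = -0.0887 eV.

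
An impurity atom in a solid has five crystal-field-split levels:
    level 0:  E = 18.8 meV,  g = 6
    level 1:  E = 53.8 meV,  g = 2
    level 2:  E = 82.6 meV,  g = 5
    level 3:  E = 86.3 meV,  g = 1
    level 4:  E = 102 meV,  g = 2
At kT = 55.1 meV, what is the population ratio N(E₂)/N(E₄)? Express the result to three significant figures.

3.56

n₂/n₄ = (g₂/g₄) exp[−(E₂−E₄)/kT] = (5/2) × exp(−(-19.4 meV)/(55.1 meV)) = (5/2) × exp(0.35209) = 3.56.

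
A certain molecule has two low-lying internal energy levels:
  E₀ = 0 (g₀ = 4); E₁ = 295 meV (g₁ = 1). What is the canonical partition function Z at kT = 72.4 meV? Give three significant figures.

Z = 4.02

Eᵢ/kT = 0, 4.0746.
Z = Σ gᵢe^(−Eᵢ/kT) = 4·e^(−0) + 1·e^(−4.0746) = 4.0000 + 0.016999 = 4.0170.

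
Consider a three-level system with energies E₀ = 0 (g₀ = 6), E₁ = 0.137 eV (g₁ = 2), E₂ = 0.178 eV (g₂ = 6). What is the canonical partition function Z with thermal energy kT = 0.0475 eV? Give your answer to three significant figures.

Eᵢ/kT = 0, 2.8842, 3.7474.
Z = Σ gᵢe^(−Eᵢ/kT) = 6·e^(−0) + 2·e^(−2.8842) + 6·e^(−3.7474) = 6.0000 + 0.11180 + 0.14147 = 6.2533.

Z = 6.25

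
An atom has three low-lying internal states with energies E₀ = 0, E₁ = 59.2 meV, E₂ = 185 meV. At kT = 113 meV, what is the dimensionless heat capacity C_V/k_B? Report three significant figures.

Eᵢ/kT = 0, 0.52389, 1.6372.
Z = Σ e^(−Eᵢ/kT) = e^(−0) + e^(−0.52389) + e^(−1.6372) = 1.0000 + 0.59221 + 0.19452 = 1.7867.
⟨E⟩ = 39.763 meV, ⟨E²⟩ = 4887.7 meV².
C_V/k_B = (⟨E²⟩ − ⟨E⟩²)/(kT)² = (4887.7 − 1581.1)/12769 = 0.259.

0.259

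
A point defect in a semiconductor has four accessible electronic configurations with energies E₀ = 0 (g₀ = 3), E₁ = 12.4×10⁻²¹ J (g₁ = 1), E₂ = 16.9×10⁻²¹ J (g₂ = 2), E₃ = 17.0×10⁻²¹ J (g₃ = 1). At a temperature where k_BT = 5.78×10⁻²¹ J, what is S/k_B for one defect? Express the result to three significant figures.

Eᵢ/kT = 0, 2.1453, 2.9239, 2.9412.
Z = Σ gᵢe^(−Eᵢ/kT) = 3·e^(−0) + 1·e^(−2.1453) + 2·e^(−2.9239) + 1·e^(−2.9412) = 3.0000 + 0.11703 + 0.10745 + 0.052802 = 3.2773.
⟨E⟩ = Σ EᵢPᵢ = 1.2708 ×10⁻²¹ J.
S/k_B = ln Z + ⟨E⟩/kT = ln(3.2773) + 1.2708/5.78 = 1.1870 + 0.21986 = 1.41.

1.41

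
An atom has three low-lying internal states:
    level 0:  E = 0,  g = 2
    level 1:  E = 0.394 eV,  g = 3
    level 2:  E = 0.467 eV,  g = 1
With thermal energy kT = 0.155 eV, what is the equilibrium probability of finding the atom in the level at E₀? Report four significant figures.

0.8752

Eᵢ/kT = 0, 2.54194, 3.01290.
Z = Σ gᵢe^(−Eᵢ/kT) = 2·e^(−0) + 3·e^(−2.54194) + 1·e^(−3.01290) = 2.00000 + 0.236141 + 0.0491489 = 2.28529.
P₀ = g₀ e^(−E₀/kT) / Z = 2.00000/2.28529 = 0.8752.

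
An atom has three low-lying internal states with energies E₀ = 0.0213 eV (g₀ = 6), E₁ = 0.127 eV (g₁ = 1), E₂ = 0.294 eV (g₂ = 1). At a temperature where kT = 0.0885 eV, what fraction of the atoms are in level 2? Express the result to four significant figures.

Eᵢ/kT = 0.240678, 1.43503, 3.32203.
Z = Σ gᵢe^(−Eᵢ/kT) = 6·e^(−0.240678) + 1·e^(−1.43503) + 1·e^(−3.32203) = 4.71657 + 0.238108 + 0.0360795 = 4.99076.
P₂ = g₂ e^(−E₂/kT) / Z = 0.0360795/4.99076 = 0.007229.

0.007229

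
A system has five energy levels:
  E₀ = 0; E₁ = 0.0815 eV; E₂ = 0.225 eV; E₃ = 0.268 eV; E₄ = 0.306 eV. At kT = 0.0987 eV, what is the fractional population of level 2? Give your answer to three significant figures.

0.0620

Eᵢ/kT = 0, 0.82573, 2.2796, 2.7153, 3.1003.
Z = Σ e^(−Eᵢ/kT) = e^(−0) + e^(−0.82573) + e^(−2.2796) + e^(−2.7153) + e^(−3.1003) = 1.0000 + 0.43792 + 0.10233 + 0.066185 + 0.045036 = 1.6515.
P₂ = e^(−E₂/kT) / Z = 0.10233/1.6515 = 0.0620.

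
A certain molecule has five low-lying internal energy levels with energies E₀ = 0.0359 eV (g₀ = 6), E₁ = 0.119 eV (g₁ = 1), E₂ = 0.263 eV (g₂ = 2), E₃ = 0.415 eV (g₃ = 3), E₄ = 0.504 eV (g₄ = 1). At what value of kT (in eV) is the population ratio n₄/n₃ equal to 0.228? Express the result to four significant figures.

0.2343 eV

n₄/n₃ = (g₄/g₃) exp[−(E₄−E₃)/kT] = 0.228.
⇒ (E₄−E₃)/kT = ln((1/3)/0.228) = ln(1.46199) = 0.379799.
kT = 0.089 eV / 0.379799 = 0.2343 eV.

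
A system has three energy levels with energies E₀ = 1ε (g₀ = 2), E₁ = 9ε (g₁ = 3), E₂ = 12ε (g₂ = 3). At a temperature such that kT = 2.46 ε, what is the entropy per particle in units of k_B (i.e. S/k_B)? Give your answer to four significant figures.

1.013

Eᵢ/kT = 0.406504, 3.65854, 4.87805.
Z = Σ gᵢe^(−Eᵢ/kT) = 2·e^(−0.406504) + 3·e^(−3.65854) + 3·e^(−4.87805) = 1.33195 + 0.0773103 + 0.0228355 = 1.43210.
⟨E⟩ = Σ EᵢPᵢ = 1.60727 ε.
S/k_B = ln Z + ⟨E⟩/kT = ln(1.43210) + 1.60727/2.46 = 0.359142 + 0.653362 = 1.013.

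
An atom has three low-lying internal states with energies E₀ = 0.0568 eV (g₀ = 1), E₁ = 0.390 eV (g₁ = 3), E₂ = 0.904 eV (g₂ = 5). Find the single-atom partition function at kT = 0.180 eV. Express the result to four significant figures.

Z = 1.106

Eᵢ/kT = 0.315556, 2.16667, 5.02222.
Z = Σ gᵢe^(−Eᵢ/kT) = 1·e^(−0.315556) + 3·e^(−2.16667) + 5·e^(−5.02222) = 0.729383 + 0.343675 + 0.0329494 = 1.10601.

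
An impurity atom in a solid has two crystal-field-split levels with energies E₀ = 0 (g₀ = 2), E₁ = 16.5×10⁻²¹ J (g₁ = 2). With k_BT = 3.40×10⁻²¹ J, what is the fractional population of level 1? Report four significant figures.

Eᵢ/kT = 0, 4.85294.
Z = Σ gᵢe^(−Eᵢ/kT) = 2·e^(−0) + 2·e^(−4.85294) = 2.00000 + 0.0156108 = 2.01561.
P₁ = g₁ e^(−E₁/kT) / Z = 0.0156108/2.01561 = 0.007745.

0.007745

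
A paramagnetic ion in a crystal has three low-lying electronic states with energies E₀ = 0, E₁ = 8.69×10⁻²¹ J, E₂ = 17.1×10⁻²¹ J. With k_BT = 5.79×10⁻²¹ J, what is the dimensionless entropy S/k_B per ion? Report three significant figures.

Eᵢ/kT = 0, 1.5009, 2.9534.
Z = Σ e^(−Eᵢ/kT) = e^(−0) + e^(−1.5009) + e^(−2.9534) = 1.0000 + 0.22293 + 0.052162 = 1.2751.
⟨E⟩ = Σ EᵢPᵢ = 2.2188 ×10⁻²¹ J.
S/k_B = ln Z + ⟨E⟩/kT = ln(1.2751) + 2.2188/5.79 = 0.24302 + 0.38321 = 0.626.

0.626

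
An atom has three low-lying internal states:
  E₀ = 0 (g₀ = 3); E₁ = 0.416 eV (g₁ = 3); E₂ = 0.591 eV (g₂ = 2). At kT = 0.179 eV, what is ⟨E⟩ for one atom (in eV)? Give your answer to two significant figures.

0.049 eV

Eᵢ/kT = 0, 2.324, 3.302.
Z = Σ gᵢe^(−Eᵢ/kT) = 3·e^(−0) + 3·e^(−2.324) + 2·e^(−3.302) = 3.000 + 0.2936 + 0.07362 = 3.367.
⟨E⟩ = Σ Eᵢ gᵢe^(−Eᵢ/kT) / Z = (0·3.000 + 0.416·0.2936 + 0.591·0.07362) / 3.367 = 0.049 eV.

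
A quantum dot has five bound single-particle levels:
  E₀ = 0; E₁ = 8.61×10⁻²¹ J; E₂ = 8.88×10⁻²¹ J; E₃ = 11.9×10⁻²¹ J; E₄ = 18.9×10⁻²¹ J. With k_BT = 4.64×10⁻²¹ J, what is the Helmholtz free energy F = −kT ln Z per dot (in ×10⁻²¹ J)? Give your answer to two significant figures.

Eᵢ/kT = 0, 1.856, 1.914, 2.565, 4.073.
Z = Σ e^(−Eᵢ/kT) = e^(−0) + e^(−1.856) + e^(−1.914) + e^(−2.565) + e^(−4.073) = 1.000 + 0.1563 + 0.1475 + 0.07692 + 0.01703 = 1.398.
F = −kT ln Z = −4.64 × ln(1.398) = −4.64 × 0.3350 = -1.6 ×10⁻²¹ J.

-1.6 ×10⁻²¹ J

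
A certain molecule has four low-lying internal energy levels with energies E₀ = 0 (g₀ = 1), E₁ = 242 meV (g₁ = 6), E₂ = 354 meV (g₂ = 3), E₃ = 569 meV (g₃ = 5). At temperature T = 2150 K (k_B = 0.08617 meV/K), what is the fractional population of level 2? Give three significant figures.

k_BT = 0.08617 × 2150 K = 185.27 meV.
Eᵢ/kT = 0, 1.3062, 1.9107, 3.0712.
Z = Σ gᵢe^(−Eᵢ/kT) = 1·e^(−0) + 6·e^(−1.3062) + 3·e^(−1.9107) + 5·e^(−3.0712) = 1.0000 + 1.6251 + 0.44393 + 0.23183 = 3.3009.
P₂ = g₂ e^(−E₂/kT) / Z = 0.44393/3.3009 = 0.134.

0.134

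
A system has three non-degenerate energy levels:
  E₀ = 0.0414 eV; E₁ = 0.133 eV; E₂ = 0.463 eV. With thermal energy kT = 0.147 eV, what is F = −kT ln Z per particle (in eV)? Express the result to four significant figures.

Eᵢ/kT = 0.281633, 0.904762, 3.14966.
Z = Σ e^(−Eᵢ/kT) = e^(−0.281633) + e^(−0.904762) + e^(−3.14966) = 0.754551 + 0.404638 + 0.0428667 = 1.20206.
F = −kT ln Z = −0.147 × ln(1.20206) = −0.147 × 0.184037 = -0.02705 eV.

-0.02705 eV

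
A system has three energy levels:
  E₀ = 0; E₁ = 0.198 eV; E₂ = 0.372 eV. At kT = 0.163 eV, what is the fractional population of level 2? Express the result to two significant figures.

0.073

Eᵢ/kT = 0, 1.215, 2.282.
Z = Σ e^(−Eᵢ/kT) = e^(−0) + e^(−1.215) + e^(−2.282) = 1.000 + 0.2967 + 0.1021 = 1.399.
P₂ = e^(−E₂/kT) / Z = 0.1021/1.399 = 0.073.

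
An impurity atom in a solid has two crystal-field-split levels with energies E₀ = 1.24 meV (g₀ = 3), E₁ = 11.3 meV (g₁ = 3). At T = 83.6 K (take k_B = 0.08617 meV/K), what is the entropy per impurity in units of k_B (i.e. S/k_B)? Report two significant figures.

k_BT = 0.08617 × 83.6 K = 7.204 meV.
Eᵢ/kT = 0.1721, 1.569.
Z = Σ gᵢe^(−Eᵢ/kT) = 3·e^(−0.1721) + 3·e^(−1.569) = 2.526 + 0.6248 = 3.151.
⟨E⟩ = Σ EᵢPᵢ = 3.235 meV.
S/k_B = ln Z + ⟨E⟩/kT = ln(3.151) + 3.235/7.204 = 1.148 + 0.4491 = 1.6.

1.6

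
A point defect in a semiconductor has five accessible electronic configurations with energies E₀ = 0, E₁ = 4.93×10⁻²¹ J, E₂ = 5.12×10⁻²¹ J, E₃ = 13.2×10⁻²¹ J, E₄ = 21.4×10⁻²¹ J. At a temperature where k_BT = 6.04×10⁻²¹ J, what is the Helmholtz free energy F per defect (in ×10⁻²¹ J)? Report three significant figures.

-4.22 ×10⁻²¹ J

Eᵢ/kT = 0, 0.81623, 0.84768, 2.1854, 3.5430.
Z = Σ e^(−Eᵢ/kT) = e^(−0) + e^(−0.81623) + e^(−0.84768) + e^(−2.1854) + e^(−3.5430) = 1.0000 + 0.44210 + 0.42841 + 0.11243 + 0.028926 = 2.0119.
F = −kT ln Z = −6.04 × ln(2.0119) = −6.04 × 0.69908 = -4.22 ×10⁻²¹ J.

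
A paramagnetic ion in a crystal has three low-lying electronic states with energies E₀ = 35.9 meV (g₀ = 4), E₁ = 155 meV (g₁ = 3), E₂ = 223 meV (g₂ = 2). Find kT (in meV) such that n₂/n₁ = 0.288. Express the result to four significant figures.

n₂/n₁ = (g₂/g₁) exp[−(E₂−E₁)/kT] = 0.288.
⇒ (E₂−E₁)/kT = ln((2/3)/0.288) = ln(2.31481) = 0.839328.
kT = 68 meV / 0.839328 = 81.02 meV.

81.02 meV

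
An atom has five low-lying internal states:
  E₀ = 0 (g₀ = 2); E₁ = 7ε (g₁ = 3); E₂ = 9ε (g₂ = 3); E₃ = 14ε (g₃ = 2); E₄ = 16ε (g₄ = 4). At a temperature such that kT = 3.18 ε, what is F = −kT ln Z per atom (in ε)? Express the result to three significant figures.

-2.99 ε

Eᵢ/kT = 0, 2.2013, 2.8302, 4.4025, 5.0314.
Z = Σ gᵢe^(−Eᵢ/kT) = 2·e^(−0) + 3·e^(−2.2013) + 3·e^(−2.8302) + 2·e^(−4.4025) + 4·e^(−5.0314) = 2.0000 + 0.33198 + 0.17700 + 0.024493 + 0.026119 = 2.5596.
F = −kT ln Z = −3.18 × ln(2.5596) = −3.18 × 0.93985 = -2.99 ε.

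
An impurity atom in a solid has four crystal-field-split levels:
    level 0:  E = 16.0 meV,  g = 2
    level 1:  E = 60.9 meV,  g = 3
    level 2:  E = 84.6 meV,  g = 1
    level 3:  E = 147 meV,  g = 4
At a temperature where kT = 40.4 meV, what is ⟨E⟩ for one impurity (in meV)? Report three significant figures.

39.3 meV

Eᵢ/kT = 0.39604, 1.5074, 2.0941, 3.6386.
Z = Σ gᵢe^(−Eᵢ/kT) = 2·e^(−0.39604) + 3·e^(−1.5074) + 1·e^(−2.0941) + 4·e^(−3.6386) = 1.3460 + 0.66446 + 0.12318 + 0.10516 = 2.2388.
⟨E⟩ = Σ Eᵢ gᵢe^(−Eᵢ/kT) / Z = (16.0·1.3460 + 60.9·0.66446 + 84.6·0.12318 + 147·0.10516) / 2.2388 = 39.3 meV.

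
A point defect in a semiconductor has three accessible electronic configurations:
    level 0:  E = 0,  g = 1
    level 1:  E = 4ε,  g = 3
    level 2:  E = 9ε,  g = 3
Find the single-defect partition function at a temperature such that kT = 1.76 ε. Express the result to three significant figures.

Z = 1.33

Eᵢ/kT = 0, 2.2727, 5.1136.
Z = Σ gᵢe^(−Eᵢ/kT) = 1·e^(−0) + 3·e^(−2.2727) + 3·e^(−5.1136) = 1.0000 + 0.30910 + 0.018043 = 1.3271.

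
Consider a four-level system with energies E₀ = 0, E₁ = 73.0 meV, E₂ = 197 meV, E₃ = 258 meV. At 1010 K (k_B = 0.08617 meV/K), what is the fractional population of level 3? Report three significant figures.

0.0325

k_BT = 0.08617 × 1010 K = 87.032 meV.
Eᵢ/kT = 0, 0.83877, 2.2635, 2.9644.
Z = Σ e^(−Eᵢ/kT) = e^(−0) + e^(−0.83877) + e^(−2.2635) + e^(−2.9644) = 1.0000 + 0.43224 + 0.10399 + 0.051591 = 1.5878.
P₃ = e^(−E₃/kT) / Z = 0.051591/1.5878 = 0.0325.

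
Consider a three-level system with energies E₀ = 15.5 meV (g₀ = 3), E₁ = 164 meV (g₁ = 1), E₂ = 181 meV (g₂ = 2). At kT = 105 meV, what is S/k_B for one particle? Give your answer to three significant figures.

1.57

Eᵢ/kT = 0.14762, 1.5619, 1.7238.
Z = Σ gᵢe^(−Eᵢ/kT) = 3·e^(−0.14762) + 1·e^(−1.5619) + 2·e^(−1.7238) = 2.5883 + 0.20974 + 0.35677 = 3.1548.
⟨E⟩ = Σ EᵢPᵢ = 44.089 meV.
S/k_B = ln Z + ⟨E⟩/kT = ln(3.1548) + 44.089/105 = 1.1489 + 0.41990 = 1.57.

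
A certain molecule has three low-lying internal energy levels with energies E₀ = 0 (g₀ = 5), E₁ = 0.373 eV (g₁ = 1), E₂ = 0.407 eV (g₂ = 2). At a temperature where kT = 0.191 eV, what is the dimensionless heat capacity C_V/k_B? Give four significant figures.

0.2798

Eᵢ/kT = 0, 1.95288, 2.13089.
Z = Σ gᵢe^(−Eᵢ/kT) = 5·e^(−0) + 1·e^(−1.95288) + 2·e^(−2.13089) = 5.00000 + 0.141865 + 0.237463 = 5.37933.
⟨E⟩ = 0.0278033 eV, ⟨E²⟩ = 0.0109815 eV².
C_V/k_B = (⟨E²⟩ − ⟨E⟩²)/(kT)² = (0.0109815 − 0.000773023)/0.0364810 = 0.2798.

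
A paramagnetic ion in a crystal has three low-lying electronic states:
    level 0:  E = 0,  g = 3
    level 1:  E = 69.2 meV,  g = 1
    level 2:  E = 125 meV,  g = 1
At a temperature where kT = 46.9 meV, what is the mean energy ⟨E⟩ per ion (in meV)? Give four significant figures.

7.435 meV

Eᵢ/kT = 0, 1.47548, 2.66525.
Z = Σ gᵢe^(−Eᵢ/kT) = 3·e^(−0) + 1·e^(−1.47548) + 1·e^(−2.66525) = 3.00000 + 0.228669 + 0.0695820 = 3.29825.
⟨E⟩ = Σ Eᵢ gᵢe^(−Eᵢ/kT) / Z = (0·3.00000 + 69.2·0.228669 + 125·0.0695820) / 3.29825 = 7.435 meV.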